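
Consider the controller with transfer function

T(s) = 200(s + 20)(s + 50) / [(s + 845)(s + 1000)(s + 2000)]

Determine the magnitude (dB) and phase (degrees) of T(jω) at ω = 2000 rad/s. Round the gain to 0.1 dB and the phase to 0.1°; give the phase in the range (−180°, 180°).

-24.7 dB, 2.5°

At s = jω = j2000:
zero (s+20): 20 + j2000 → |·| = √(20²+2000²) = √4000400 ≈ 2000.1, ∠ = arctan(2000/20) ≈ 89.43°
zero (s+50): 50 + j2000 → |·| = √(50²+2000²) = √4002500 ≈ 2000.6, ∠ = arctan(2000/50) ≈ 88.57°
pole (s+845): 845 + j2000 → |·| = √(845²+2000²) = √4714025 ≈ 2171.2, ∠ = arctan(2000/845) ≈ 67.10°
pole (s+1000): 1000 + j2000 → |·| = √(1000²+2000²) = √5000000 ≈ 2236.1, ∠ = arctan(2000/1000) ≈ 63.43°
pole (s+2000): 2000 + j2000 → |·| = √(2000²+2000²) = √8000000 ≈ 2828.4, ∠ = arctan(2000/2000) ≈ 45.00°
|T| = 200 · 4.0014e+06 / 1.3732e+10 ≈ 0.058278
Gain = 20 log₁₀(0.058278) ≈ -24.69 dB
∠T = 178.00° − 175.53° = 2.47°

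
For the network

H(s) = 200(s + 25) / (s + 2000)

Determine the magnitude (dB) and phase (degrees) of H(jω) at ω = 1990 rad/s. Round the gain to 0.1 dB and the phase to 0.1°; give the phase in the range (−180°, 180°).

At s = jω = j1990:
zero (s+25): 25 + j1990 → |·| = √(25²+1990²) = √3960725 ≈ 1990.2, ∠ = arctan(1990/25) ≈ 89.28°
pole (s+2000): 2000 + j1990 → |·| = √(2000²+1990²) = √7960100 ≈ 2821.4, ∠ = arctan(1990/2000) ≈ 44.86°
|H| = 200 · 1990.2 / 2821.4 ≈ 141.08
Gain = 20 log₁₀(141.08) ≈ 42.99 dB
∠H = 89.28° − 44.86° = 44.42°

43.0 dB, 44.4°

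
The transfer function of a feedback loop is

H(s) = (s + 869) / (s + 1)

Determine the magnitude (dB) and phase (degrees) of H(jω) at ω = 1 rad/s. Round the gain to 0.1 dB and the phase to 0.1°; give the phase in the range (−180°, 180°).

At s = jω = j1:
zero (s+869): 869 + j1 → |·| = √(869²+1²) = √755162 ≈ 869, ∠ = arctan(1/869) ≈ 0.07°
pole (s+1): 1 + j1 → |·| = √(1²+1²) = √2 ≈ 1.4142, ∠ = arctan(1/1) ≈ 45.00°
|H| = 1 · 869 / 1.4142 ≈ 614.48
Gain = 20 log₁₀(614.48) ≈ 55.77 dB
∠H = 0.07° − 45.00° = -44.93°

55.8 dB, -44.9°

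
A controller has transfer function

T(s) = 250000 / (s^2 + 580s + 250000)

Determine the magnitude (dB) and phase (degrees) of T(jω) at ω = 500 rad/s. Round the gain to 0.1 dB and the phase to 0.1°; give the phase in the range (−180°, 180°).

-1.3 dB, -90.0°

At s = jω = j500:
quadratic: (j500)² + 580·j500 + 250000 = 0 + j290000 → |·| ≈ 2.9e+05, ∠ ≈ 90.00°
|T| = 250000 / 2.9e+05 ≈ 0.86207
Gain = 20 log₁₀(0.86207) ≈ -1.29 dB
∠T = 0.00° − 90.00° = -90.00°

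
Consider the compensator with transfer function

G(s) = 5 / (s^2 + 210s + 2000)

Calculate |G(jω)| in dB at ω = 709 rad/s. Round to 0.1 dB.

-100.4 dB

Substitute s = j709:
Numerator: 5 = 5 + j0
Denominator: (j709)^2 + 210(j709) + 2000 = -500681 + j148890
|N| = √(5² + 0²) ≈ 5, ∠N ≈ 0.00°
|D| = √(500681² + 148890²) ≈ 5.2235e+05, ∠D ≈ 163.44°
|G| = 5 / 5.2235e+05 ≈ 9.5721e-06
Gain = 20 log₁₀(9.5721e-06) ≈ -100.38 dB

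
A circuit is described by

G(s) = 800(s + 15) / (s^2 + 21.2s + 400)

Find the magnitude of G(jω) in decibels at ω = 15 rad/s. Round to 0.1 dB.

33.4 dB

At s = jω = j15:
zero (s+15): 15 + j15 → |·| = √(15²+15²) = √450 ≈ 21.213, ∠ = arctan(15/15) ≈ 45.00°
quadratic: (j15)² + 21.2·j15 + 400 = 175 + j318 → |·| ≈ 362.97, ∠ ≈ 61.18°
|G| = 800 · 21.213 / 362.97 ≈ 46.754
Gain = 20 log₁₀(46.754) ≈ 33.40 dB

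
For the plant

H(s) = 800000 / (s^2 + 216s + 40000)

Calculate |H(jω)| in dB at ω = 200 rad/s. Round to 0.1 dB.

At s = jω = j200:
quadratic: (j200)² + 216·j200 + 40000 = 0 + j43200 → |·| ≈ 43200, ∠ ≈ 90.00°
|H| = 800000 / 43200 ≈ 18.519
Gain = 20 log₁₀(18.519) ≈ 25.35 dB

25.4 dB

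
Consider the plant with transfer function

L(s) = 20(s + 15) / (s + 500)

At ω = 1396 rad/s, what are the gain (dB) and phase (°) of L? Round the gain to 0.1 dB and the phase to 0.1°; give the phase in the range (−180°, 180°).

25.5 dB, 19.1°

At s = jω = j1396:
zero (s+15): 15 + j1396 → |·| = √(15²+1396²) = √1949041 ≈ 1396.1, ∠ = arctan(1396/15) ≈ 89.38°
pole (s+500): 500 + j1396 → |·| = √(500²+1396²) = √2198816 ≈ 1482.8, ∠ = arctan(1396/500) ≈ 70.29°
|L| = 20 · 1396.1 / 1482.8 ≈ 18.831
Gain = 20 log₁₀(18.831) ≈ 25.50 dB
∠L = 89.38° − 70.29° = 19.09°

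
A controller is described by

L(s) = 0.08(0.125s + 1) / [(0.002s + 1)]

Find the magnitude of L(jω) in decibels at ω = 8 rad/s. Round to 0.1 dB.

At ω = 8 rad/s:
zero (1 + j8·0.125) = 1 + j1 → |·| ≈ 1.4142, ∠ ≈ 45.00°
pole (1 + j8·0.002) = 1 + j0.016 → |·| ≈ 1.0001, ∠ ≈ 0.92°
|L| = 0.08 · 1.4142 / (1.0001) ≈ 0.11312
Gain = 20 log₁₀(0.11312) ≈ -18.93 dB

-18.9 dB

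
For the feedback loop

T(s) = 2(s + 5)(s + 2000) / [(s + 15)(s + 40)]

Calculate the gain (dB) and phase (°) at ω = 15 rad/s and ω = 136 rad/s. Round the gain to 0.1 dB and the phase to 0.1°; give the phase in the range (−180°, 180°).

At s = jω = j15:
zero (s+5): 5 + j15 → |·| = √(5²+15²) = √250 ≈ 15.811, ∠ = arctan(15/5) ≈ 71.57°
zero (s+2000): 2000 + j15 → |·| = √(2000²+15²) = √4000225 ≈ 2000.1, ∠ = arctan(15/2000) ≈ 0.43°
pole (s+15): 15 + j15 → |·| = √(15²+15²) = √450 ≈ 21.213, ∠ = arctan(15/15) ≈ 45.00°
pole (s+40): 40 + j15 → |·| = √(40²+15²) = √1825 ≈ 42.72, ∠ = arctan(15/40) ≈ 20.56°
|T| = 2 · 31624 / 906.22 ≈ 69.793
Gain = 20 log₁₀(69.793) ≈ 36.88 dB
∠T = 72.00° − 65.56° = 6.44°

At s = jω = j136:
zero (s+5): 5 + j136 → |·| = √(5²+136²) = √18521 ≈ 136.09, ∠ = arctan(136/5) ≈ 87.89°
zero (s+2000): 2000 + j136 → |·| = √(2000²+136²) = √4018496 ≈ 2004.6, ∠ = arctan(136/2000) ≈ 3.89°
pole (s+15): 15 + j136 → |·| = √(15²+136²) = √18721 ≈ 136.82, ∠ = arctan(136/15) ≈ 83.71°
pole (s+40): 40 + j136 → |·| = √(40²+136²) = √20096 ≈ 141.76, ∠ = arctan(136/40) ≈ 73.61°
|T| = 2 · 2.7281e+05 / 19396 ≈ 28.131
Gain = 20 log₁₀(28.131) ≈ 28.98 dB
∠T = 91.78° − 157.32° = -65.54°

ω = 15: 36.9 dB, 6.4°; ω = 136: 29.0 dB, -65.5°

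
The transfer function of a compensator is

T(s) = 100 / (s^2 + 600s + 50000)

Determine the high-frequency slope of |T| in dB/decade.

-40 dB/decade

Each pole contributes −20 dB/decade at high frequency; each zero contributes +20 dB/decade.
Net: 0 zero(s) − 2 pole(s) → -40 dB/decade.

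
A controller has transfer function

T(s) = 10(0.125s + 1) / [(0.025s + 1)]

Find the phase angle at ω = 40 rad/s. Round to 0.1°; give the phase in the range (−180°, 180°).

33.7°

At ω = 40 rad/s:
zero (1 + j40·0.125) = 1 + j5 → |·| ≈ 5.099, ∠ ≈ 78.69°
pole (1 + j40·0.025) = 1 + j1 → |·| ≈ 1.4142, ∠ ≈ 45.00°
∠T = (78.69°) − (45.00°) = 33.69°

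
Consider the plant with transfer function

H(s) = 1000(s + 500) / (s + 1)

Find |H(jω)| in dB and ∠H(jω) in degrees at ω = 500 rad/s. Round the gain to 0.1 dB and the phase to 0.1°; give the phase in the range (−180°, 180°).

At s = jω = j500:
zero (s+500): 500 + j500 → |·| = √(500²+500²) = √500000 ≈ 707.11, ∠ = arctan(500/500) ≈ 45.00°
pole (s+1): 1 + j500 → |·| = √(1²+500²) = √250001 ≈ 500, ∠ = arctan(500/1) ≈ 89.89°
|H| = 1000 · 707.11 / 500 ≈ 1414.2
Gain = 20 log₁₀(1414.2) ≈ 63.01 dB
∠H = 45.00° − 89.89° = -44.89°

63.0 dB, -44.9°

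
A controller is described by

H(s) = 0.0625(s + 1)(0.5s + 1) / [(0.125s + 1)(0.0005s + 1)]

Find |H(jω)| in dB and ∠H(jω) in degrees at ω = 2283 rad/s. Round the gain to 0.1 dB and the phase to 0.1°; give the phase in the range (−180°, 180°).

51.5 dB, 41.3°

At ω = 2283 rad/s:
zero (1 + j2283·1) = 1 + j2283 → |·| ≈ 2283, ∠ ≈ 89.97°
zero (1 + j2283·0.5) = 1 + j1141.5 → |·| ≈ 1141.5, ∠ ≈ 89.95°
pole (1 + j2283·0.125) = 1 + j285.375 → |·| ≈ 285.38, ∠ ≈ 89.80°
pole (1 + j2283·0.0005) = 1 + j1.1415 → |·| ≈ 1.5176, ∠ ≈ 48.78°
|H| = 0.0625 · 2283 · 1141.5 / (285.38 · 1.5176) ≈ 376.08
Gain = 20 log₁₀(376.08) ≈ 51.51 dB
∠H = (89.97° + 89.95°) − (89.80° + 48.78°) = 41.34°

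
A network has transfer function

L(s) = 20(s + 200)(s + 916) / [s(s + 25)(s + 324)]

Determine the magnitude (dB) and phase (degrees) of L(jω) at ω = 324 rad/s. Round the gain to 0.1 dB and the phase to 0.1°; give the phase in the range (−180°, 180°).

-16.3 dB, -142.8°

At s = jω = j324:
zero (s+200): 200 + j324 → |·| = √(200²+324²) = √144976 ≈ 380.76, ∠ = arctan(324/200) ≈ 58.31°
zero (s+916): 916 + j324 → |·| = √(916²+324²) = √944032 ≈ 971.61, ∠ = arctan(324/916) ≈ 19.48°
pole (s+25): 25 + j324 → |·| = √(25²+324²) = √105601 ≈ 324.96, ∠ = arctan(324/25) ≈ 85.59°
pole (s+324): 324 + j324 → |·| = √(324²+324²) = √209952 ≈ 458.21, ∠ = arctan(324/324) ≈ 45.00°
pole at origin: |s| = 324, ∠ = 90.00° (in denominator)
|L| = 20 · 3.6995e+05 / 4.8244e+07 ≈ 0.15337
Gain = 20 log₁₀(0.15337) ≈ -16.29 dB
∠L = 77.79° − 220.59° = -142.80°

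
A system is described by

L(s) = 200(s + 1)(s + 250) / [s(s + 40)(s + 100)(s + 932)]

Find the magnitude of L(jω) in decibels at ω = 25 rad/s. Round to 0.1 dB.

At s = jω = j25:
zero (s+1): 1 + j25 → |·| = √(1²+25²) = √626 ≈ 25.02, ∠ = arctan(25/1) ≈ 87.71°
zero (s+250): 250 + j25 → |·| = √(250²+25²) = √63125 ≈ 251.25, ∠ = arctan(25/250) ≈ 5.71°
pole (s+40): 40 + j25 → |·| = √(40²+25²) = √2225 ≈ 47.17, ∠ = arctan(25/40) ≈ 32.01°
pole (s+100): 100 + j25 → |·| = √(100²+25²) = √10625 ≈ 103.08, ∠ = arctan(25/100) ≈ 14.04°
pole (s+932): 932 + j25 → |·| = √(932²+25²) = √869249 ≈ 932.34, ∠ = arctan(25/932) ≈ 1.54°
pole at origin: |s| = 25, ∠ = 90.00° (in denominator)
|L| = 200 · 6286.3 / 1.1333e+08 ≈ 0.011094
Gain = 20 log₁₀(0.011094) ≈ -39.10 dB

-39.1 dB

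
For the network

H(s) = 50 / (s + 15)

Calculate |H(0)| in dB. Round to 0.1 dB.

10.5 dB

H(0) = 50 / 15 ≈ 3.3333
20 log₁₀(3.3333) ≈ 10.46 dB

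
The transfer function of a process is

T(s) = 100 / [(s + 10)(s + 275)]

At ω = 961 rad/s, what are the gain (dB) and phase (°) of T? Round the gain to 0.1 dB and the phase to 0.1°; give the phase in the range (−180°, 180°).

At s = jω = j961:
pole (s+10): 10 + j961 → |·| = √(10²+961²) = √923621 ≈ 961.05, ∠ = arctan(961/10) ≈ 89.40°
pole (s+275): 275 + j961 → |·| = √(275²+961²) = √999146 ≈ 999.57, ∠ = arctan(961/275) ≈ 74.03°
|T| = 100 / 9.6064e+05 ≈ 0.0001041
Gain = 20 log₁₀(0.0001041) ≈ -79.65 dB
∠T = 0.00° − 163.43° = -163.43°

-79.7 dB, -163.4°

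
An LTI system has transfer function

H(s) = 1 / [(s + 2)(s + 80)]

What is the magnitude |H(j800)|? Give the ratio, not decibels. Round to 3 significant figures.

At s = jω = j800:
pole (s+2): 2 + j800 → |·| = √(2²+800²) = √640004 ≈ 800, ∠ = arctan(800/2) ≈ 89.86°
pole (s+80): 80 + j800 → |·| = √(80²+800²) = √646400 ≈ 803.99, ∠ = arctan(800/80) ≈ 84.29°
|H| = 1 / 6.4319e+05 ≈ 1.5548e-06

1.55e-06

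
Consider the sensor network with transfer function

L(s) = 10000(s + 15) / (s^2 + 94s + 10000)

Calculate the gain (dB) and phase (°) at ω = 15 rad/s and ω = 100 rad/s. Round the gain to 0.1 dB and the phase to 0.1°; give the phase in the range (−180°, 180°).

At s = jω = j15:
zero (s+15): 15 + j15 → |·| = √(15²+15²) = √450 ≈ 21.213, ∠ = arctan(15/15) ≈ 45.00°
quadratic: (j15)² + 94·j15 + 10000 = 9775 + j1410 → |·| ≈ 9876.2, ∠ ≈ 8.21°
|L| = 10000 · 21.213 / 9876.2 ≈ 21.479
Gain = 20 log₁₀(21.479) ≈ 26.64 dB
∠L = 45.00° − 8.21° = 36.79°

At s = jω = j100:
zero (s+15): 15 + j100 → |·| = √(15²+100²) = √10225 ≈ 101.12, ∠ = arctan(100/15) ≈ 81.47°
quadratic: (j100)² + 94·j100 + 10000 = 0 + j9400 → |·| ≈ 9400, ∠ ≈ 90.00°
|L| = 10000 · 101.12 / 9400 ≈ 107.57
Gain = 20 log₁₀(107.57) ≈ 40.63 dB
∠L = 81.47° − 90.00° = -8.53°

ω = 15: 26.6 dB, 36.8°; ω = 100: 40.6 dB, -8.5°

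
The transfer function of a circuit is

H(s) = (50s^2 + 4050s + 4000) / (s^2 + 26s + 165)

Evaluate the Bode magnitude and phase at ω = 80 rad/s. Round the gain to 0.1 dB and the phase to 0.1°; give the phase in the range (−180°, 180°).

Substitute s = j80:
Numerator: 50(j80)^2 + 4050(j80) + 4000 = -316000 + j324000
Denominator: (j80)^2 + 26(j80) + 165 = -6235 + j2080
|N| = √(316000² + 324000²) ≈ 4.5258e+05, ∠N ≈ 134.28°
|D| = √(6235² + 2080²) ≈ 6572.8, ∠D ≈ 161.55°
|H| = 4.5258e+05 / 6572.8 ≈ 68.856
Gain = 20 log₁₀(68.856) ≈ 36.76 dB
∠H = 134.28° − 161.55° = -27.27°

36.8 dB, -27.3°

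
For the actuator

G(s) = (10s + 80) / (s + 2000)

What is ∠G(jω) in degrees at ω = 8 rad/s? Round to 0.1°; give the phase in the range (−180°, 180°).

44.8°

Substitute s = j8:
Numerator: 10(j8) + 80 = 80 + j80
Denominator: (j8) + 2000 = 2000 + j8
|N| = √(80² + 80²) ≈ 113.14, ∠N ≈ 45.00°
|D| = √(2000² + 8²) ≈ 2000, ∠D ≈ 0.23°
∠G = 45.00° − 0.23° = 44.77°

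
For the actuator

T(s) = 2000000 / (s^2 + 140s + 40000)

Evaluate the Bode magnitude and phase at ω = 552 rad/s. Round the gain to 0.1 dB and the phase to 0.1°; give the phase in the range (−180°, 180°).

At s = jω = j552:
quadratic: (j552)² + 140·j552 + 40000 = -264704 + j77280 → |·| ≈ 2.7575e+05, ∠ ≈ 163.72°
|T| = 2000000 / 2.7575e+05 ≈ 7.2529
Gain = 20 log₁₀(7.2529) ≈ 17.21 dB
∠T = 0.00° − 163.72° = -163.72°

17.2 dB, -163.7°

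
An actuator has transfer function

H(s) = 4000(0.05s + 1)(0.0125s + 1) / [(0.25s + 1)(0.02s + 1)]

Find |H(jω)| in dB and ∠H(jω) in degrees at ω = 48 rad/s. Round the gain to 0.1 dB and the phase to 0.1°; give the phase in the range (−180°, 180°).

57.2 dB, -30.7°

At ω = 48 rad/s:
zero (1 + j48·0.05) = 1 + j2.4 → |·| ≈ 2.6, ∠ ≈ 67.38°
zero (1 + j48·0.0125) = 1 + j0.6 → |·| ≈ 1.1662, ∠ ≈ 30.96°
pole (1 + j48·0.25) = 1 + j12 → |·| ≈ 12.042, ∠ ≈ 85.24°
pole (1 + j48·0.02) = 1 + j0.96 → |·| ≈ 1.3862, ∠ ≈ 43.83°
|H| = 4000 · 2.6 · 1.1662 / (12.042 · 1.3862) ≈ 726.58
Gain = 20 log₁₀(726.58) ≈ 57.23 dB
∠H = (67.38° + 30.96°) − (85.24° + 43.83°) = -30.73°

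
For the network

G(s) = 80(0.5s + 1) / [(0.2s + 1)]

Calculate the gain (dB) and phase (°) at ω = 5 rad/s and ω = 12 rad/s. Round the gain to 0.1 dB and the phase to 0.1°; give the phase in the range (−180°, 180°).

At ω = 5 rad/s:
zero (1 + j5·0.5) = 1 + j2.5 → |·| ≈ 2.6926, ∠ ≈ 68.20°
pole (1 + j5·0.2) = 1 + j1 → |·| ≈ 1.4142, ∠ ≈ 45.00°
|G| = 80 · 2.6926 / (1.4142) ≈ 152.32
Gain = 20 log₁₀(152.32) ≈ 43.66 dB
∠G = (68.20°) − (45.00°) = 23.20°

At ω = 12 rad/s:
zero (1 + j12·0.5) = 1 + j6 → |·| ≈ 6.0828, ∠ ≈ 80.54°
pole (1 + j12·0.2) = 1 + j2.4 → |·| ≈ 2.6, ∠ ≈ 67.38°
|G| = 80 · 6.0828 / (2.6) ≈ 187.16
Gain = 20 log₁₀(187.16) ≈ 45.44 dB
∠G = (80.54°) − (67.38°) = 13.16°

ω = 5: 43.7 dB, 23.2°; ω = 12: 45.4 dB, 13.2°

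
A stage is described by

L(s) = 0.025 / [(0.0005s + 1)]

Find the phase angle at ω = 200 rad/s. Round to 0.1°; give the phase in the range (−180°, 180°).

At ω = 200 rad/s:
pole (1 + j200·0.0005) = 1 + j0.1 → |·| ≈ 1.005, ∠ ≈ 5.71°
∠L = (0°) − (5.71°) = -5.71°

-5.7°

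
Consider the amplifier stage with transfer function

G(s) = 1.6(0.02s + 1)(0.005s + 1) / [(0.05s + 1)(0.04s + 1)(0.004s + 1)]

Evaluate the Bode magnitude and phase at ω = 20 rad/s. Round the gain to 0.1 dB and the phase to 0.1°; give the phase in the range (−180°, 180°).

-0.4 dB, -60.7°

At ω = 20 rad/s:
zero (1 + j20·0.02) = 1 + j0.4 → |·| ≈ 1.077, ∠ ≈ 21.80°
zero (1 + j20·0.005) = 1 + j0.1 → |·| ≈ 1.005, ∠ ≈ 5.71°
pole (1 + j20·0.05) = 1 + j1 → |·| ≈ 1.4142, ∠ ≈ 45.00°
pole (1 + j20·0.04) = 1 + j0.8 → |·| ≈ 1.2806, ∠ ≈ 38.66°
pole (1 + j20·0.004) = 1 + j0.08 → |·| ≈ 1.0032, ∠ ≈ 4.57°
|G| = 1.6 · 1.077 · 1.005 / (1.4142 · 1.2806 · 1.0032) ≈ 0.95321
Gain = 20 log₁₀(0.95321) ≈ -0.42 dB
∠G = (21.80° + 5.71°) − (45.00° + 38.66° + 4.57°) = -60.72°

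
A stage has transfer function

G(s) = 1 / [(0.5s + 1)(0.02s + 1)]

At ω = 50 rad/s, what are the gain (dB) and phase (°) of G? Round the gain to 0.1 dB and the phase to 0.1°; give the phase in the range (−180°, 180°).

-31.0 dB, -132.7°

At ω = 50 rad/s:
pole (1 + j50·0.5) = 1 + j25 → |·| ≈ 25.02, ∠ ≈ 87.71°
pole (1 + j50·0.02) = 1 + j1 → |·| ≈ 1.4142, ∠ ≈ 45.00°
|G| = 1 · 1 / (25.02 · 1.4142) ≈ 0.028262
Gain = 20 log₁₀(0.028262) ≈ -30.98 dB
∠G = (0°) − (87.71° + 45.00°) = -132.71°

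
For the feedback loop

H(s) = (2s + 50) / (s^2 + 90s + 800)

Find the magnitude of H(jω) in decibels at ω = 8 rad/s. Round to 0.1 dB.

Substitute s = j8:
Numerator: 2(j8) + 50 = 50 + j16
Denominator: (j8)^2 + 90(j8) + 800 = 736 + j720
|N| = √(50² + 16²) ≈ 52.498, ∠N ≈ 17.74°
|D| = √(736² + 720²) ≈ 1029.6, ∠D ≈ 44.37°
|H| = 52.498 / 1029.6 ≈ 0.050989
Gain = 20 log₁₀(0.050989) ≈ -25.85 dB

-25.9 dB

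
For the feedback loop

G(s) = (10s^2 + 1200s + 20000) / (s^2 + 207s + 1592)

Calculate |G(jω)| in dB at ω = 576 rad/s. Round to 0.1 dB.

Substitute s = j576:
Numerator: 10(j576)^2 + 1200(j576) + 20000 = -3297760 + j691200
Denominator: (j576)^2 + 207(j576) + 1592 = -330184 + j119232
|N| = √(3297760² + 691200²) ≈ 3.3694e+06, ∠N ≈ 168.16°
|D| = √(330184² + 119232²) ≈ 3.5105e+05, ∠D ≈ 160.14°
|G| = 3.3694e+06 / 3.5105e+05 ≈ 9.5981
Gain = 20 log₁₀(9.5981) ≈ 19.64 dB

19.6 dB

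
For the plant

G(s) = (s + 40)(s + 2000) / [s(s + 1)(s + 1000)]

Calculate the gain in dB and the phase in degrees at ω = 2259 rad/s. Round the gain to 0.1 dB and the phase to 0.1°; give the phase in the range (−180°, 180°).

At s = jω = j2259:
zero (s+40): 40 + j2259 → |·| = √(40²+2259²) = √5104681 ≈ 2259.4, ∠ = arctan(2259/40) ≈ 88.99°
zero (s+2000): 2000 + j2259 → |·| = √(2000²+2259²) = √9103081 ≈ 3017.1, ∠ = arctan(2259/2000) ≈ 48.48°
pole (s+1): 1 + j2259 → |·| = √(1²+2259²) = √5103082 ≈ 2259, ∠ = arctan(2259/1) ≈ 89.97°
pole (s+1000): 1000 + j2259 → |·| = √(1000²+2259²) = √6103081 ≈ 2470.4, ∠ = arctan(2259/1000) ≈ 66.12°
pole at origin: |s| = 2259, ∠ = 90.00° (in denominator)
|G| = 1 · 6.8168e+06 / 1.2607e+10 ≈ 0.00054072
Gain = 20 log₁₀(0.00054072) ≈ -65.34 dB
∠G = 137.47° − 246.09° = -108.62°

-65.3 dB, -108.6°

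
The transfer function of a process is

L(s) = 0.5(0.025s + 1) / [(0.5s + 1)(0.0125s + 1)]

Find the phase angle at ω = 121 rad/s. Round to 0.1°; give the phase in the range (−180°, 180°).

-73.9°

At ω = 121 rad/s:
zero (1 + j121·0.025) = 1 + j3.025 → |·| ≈ 3.186, ∠ ≈ 71.71°
pole (1 + j121·0.5) = 1 + j60.5 → |·| ≈ 60.508, ∠ ≈ 89.05°
pole (1 + j121·0.0125) = 1 + j1.5125 → |·| ≈ 1.8132, ∠ ≈ 56.53°
∠L = (71.71°) − (89.05° + 56.53°) = -73.87°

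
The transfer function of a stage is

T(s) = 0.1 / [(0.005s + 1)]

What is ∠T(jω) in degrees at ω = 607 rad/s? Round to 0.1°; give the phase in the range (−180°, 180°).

-71.8°

At ω = 607 rad/s:
pole (1 + j607·0.005) = 1 + j3.035 → |·| ≈ 3.1955, ∠ ≈ 71.76°
∠T = (0°) − (71.76°) = -71.76°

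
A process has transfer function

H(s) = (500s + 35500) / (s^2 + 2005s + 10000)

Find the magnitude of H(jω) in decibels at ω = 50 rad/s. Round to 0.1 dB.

Substitute s = j50:
Numerator: 500(j50) + 35500 = 35500 + j25000
Denominator: (j50)^2 + 2005(j50) + 10000 = 7500 + j100250
|N| = √(35500² + 25000²) ≈ 43419, ∠N ≈ 35.15°
|D| = √(7500² + 100250²) ≈ 1.0053e+05, ∠D ≈ 85.72°
|H| = 43419 / 1.0053e+05 ≈ 0.4319
Gain = 20 log₁₀(0.4319) ≈ -7.29 dB

-7.3 dB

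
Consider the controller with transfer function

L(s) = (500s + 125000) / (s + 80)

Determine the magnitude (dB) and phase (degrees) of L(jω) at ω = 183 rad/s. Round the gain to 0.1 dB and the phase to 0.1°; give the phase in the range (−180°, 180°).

Substitute s = j183:
Numerator: 500(j183) + 125000 = 125000 + j91500
Denominator: (j183) + 80 = 80 + j183
|N| = √(125000² + 91500²) ≈ 1.5491e+05, ∠N ≈ 36.20°
|D| = √(80² + 183²) ≈ 199.72, ∠D ≈ 66.39°
|L| = 1.5491e+05 / 199.72 ≈ 775.64
Gain = 20 log₁₀(775.64) ≈ 57.79 dB
∠L = 36.20° − 66.39° = -30.19°

57.8 dB, -30.2°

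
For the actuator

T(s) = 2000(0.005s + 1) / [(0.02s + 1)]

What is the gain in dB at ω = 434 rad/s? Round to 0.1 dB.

54.8 dB

At ω = 434 rad/s:
zero (1 + j434·0.005) = 1 + j2.17 → |·| ≈ 2.3893, ∠ ≈ 65.26°
pole (1 + j434·0.02) = 1 + j8.68 → |·| ≈ 8.7374, ∠ ≈ 83.43°
|T| = 2000 · 2.3893 / (8.7374) ≈ 546.91
Gain = 20 log₁₀(546.91) ≈ 54.76 dB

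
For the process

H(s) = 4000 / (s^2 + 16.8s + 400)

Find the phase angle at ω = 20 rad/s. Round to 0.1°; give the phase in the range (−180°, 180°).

-90.0°

At s = jω = j20:
quadratic: (j20)² + 16.8·j20 + 400 = 0 + j336 → |·| ≈ 336, ∠ ≈ 90.00°
∠H = 0.00° − 90.00° = -90.00°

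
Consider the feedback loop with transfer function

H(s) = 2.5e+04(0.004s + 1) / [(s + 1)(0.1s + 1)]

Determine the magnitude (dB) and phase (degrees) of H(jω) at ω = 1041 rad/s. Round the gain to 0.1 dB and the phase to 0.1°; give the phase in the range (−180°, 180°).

At ω = 1041 rad/s:
zero (1 + j1041·0.004) = 1 + j4.164 → |·| ≈ 4.2824, ∠ ≈ 76.50°
pole (1 + j1041·1) = 1 + j1041 → |·| ≈ 1041, ∠ ≈ 89.94°
pole (1 + j1041·0.1) = 1 + j104.1 → |·| ≈ 104.1, ∠ ≈ 89.45°
|H| = 2.5e+04 · 4.2824 / (1041 · 104.1) ≈ 0.98793
Gain = 20 log₁₀(0.98793) ≈ -0.11 dB
∠H = (76.50°) − (89.94° + 89.45°) = -102.89°

-0.1 dB, -102.9°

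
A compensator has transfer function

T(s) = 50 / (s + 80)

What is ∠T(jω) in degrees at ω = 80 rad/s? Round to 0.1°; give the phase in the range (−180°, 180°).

-45.0°

Substitute s = j80:
Numerator: 50 = 50 + j0
Denominator: (j80) + 80 = 80 + j80
|N| = √(50² + 0²) ≈ 50, ∠N ≈ 0.00°
|D| = √(80² + 80²) ≈ 113.14, ∠D ≈ 45.00°
∠T = 0.00° − 45.00° = -45.00°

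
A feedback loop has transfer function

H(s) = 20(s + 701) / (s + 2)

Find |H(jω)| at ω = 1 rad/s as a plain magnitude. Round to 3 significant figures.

At s = jω = j1:
zero (s+701): 701 + j1 → |·| = √(701²+1²) = √491402 ≈ 701, ∠ = arctan(1/701) ≈ 0.08°
pole (s+2): 2 + j1 → |·| = √(2²+1²) = √5 ≈ 2.2361, ∠ = arctan(1/2) ≈ 26.57°
|H| = 20 · 701 / 2.2361 ≈ 6269.8

6.27e+03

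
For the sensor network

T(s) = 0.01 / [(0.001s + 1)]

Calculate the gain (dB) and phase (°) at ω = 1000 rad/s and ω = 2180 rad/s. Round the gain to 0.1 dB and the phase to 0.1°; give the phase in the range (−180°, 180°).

ω = 1000: -43.0 dB, -45.0°; ω = 2180: -47.6 dB, -65.4°

At ω = 1000 rad/s:
pole (1 + j1000·0.001) = 1 + j1 → |·| ≈ 1.4142, ∠ ≈ 45.00°
|T| = 0.01 · 1 / (1.4142) ≈ 0.0070711
Gain = 20 log₁₀(0.0070711) ≈ -43.01 dB
∠T = (0°) − (45.00°) = -45.00°

At ω = 2180 rad/s:
pole (1 + j2180·0.001) = 1 + j2.18 → |·| ≈ 2.3984, ∠ ≈ 65.36°
|T| = 0.01 · 1 / (2.3984) ≈ 0.0041694
Gain = 20 log₁₀(0.0041694) ≈ -47.60 dB
∠T = (0°) − (65.36°) = -65.36°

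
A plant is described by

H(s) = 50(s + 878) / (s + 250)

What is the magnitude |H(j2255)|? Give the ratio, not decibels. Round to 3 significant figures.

53.3

At s = jω = j2255:
zero (s+878): 878 + j2255 → |·| = √(878²+2255²) = √5855909 ≈ 2419.9, ∠ = arctan(2255/878) ≈ 68.73°
pole (s+250): 250 + j2255 → |·| = √(250²+2255²) = √5147525 ≈ 2268.8, ∠ = arctan(2255/250) ≈ 83.67°
|H| = 50 · 2419.9 / 2268.8 ≈ 53.33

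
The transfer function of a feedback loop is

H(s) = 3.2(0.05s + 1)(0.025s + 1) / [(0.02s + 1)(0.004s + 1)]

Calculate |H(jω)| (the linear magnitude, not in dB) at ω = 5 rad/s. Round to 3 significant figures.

At ω = 5 rad/s:
zero (1 + j5·0.05) = 1 + j0.25 → |·| ≈ 1.0308, ∠ ≈ 14.04°
zero (1 + j5·0.025) = 1 + j0.125 → |·| ≈ 1.0078, ∠ ≈ 7.13°
pole (1 + j5·0.02) = 1 + j0.1 → |·| ≈ 1.005, ∠ ≈ 5.71°
pole (1 + j5·0.004) = 1 + j0.02 → |·| ≈ 1.0002, ∠ ≈ 1.15°
|H| = 3.2 · 1.0308 · 1.0078 / (1.005 · 1.0002) ≈ 3.3071

3.31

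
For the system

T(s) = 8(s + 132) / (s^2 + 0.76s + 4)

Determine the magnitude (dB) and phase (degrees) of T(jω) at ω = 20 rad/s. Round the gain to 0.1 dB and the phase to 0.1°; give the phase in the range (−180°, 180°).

8.6 dB, -169.2°

At s = jω = j20:
zero (s+132): 132 + j20 → |·| = √(132²+20²) = √17824 ≈ 133.51, ∠ = arctan(20/132) ≈ 8.62°
quadratic: (j20)² + 0.76·j20 + 4 = -396 + j15.2 → |·| ≈ 396.29, ∠ ≈ 177.80°
|T| = 8 · 133.51 / 396.29 ≈ 2.6952
Gain = 20 log₁₀(2.6952) ≈ 8.61 dB
∠T = 8.62° − 177.80° = -169.18°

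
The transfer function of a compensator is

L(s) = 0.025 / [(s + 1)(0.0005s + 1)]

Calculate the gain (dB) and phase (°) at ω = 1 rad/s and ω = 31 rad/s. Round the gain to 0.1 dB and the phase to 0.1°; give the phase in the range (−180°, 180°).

At ω = 1 rad/s:
pole (1 + j1·1) = 1 + j1 → |·| ≈ 1.4142, ∠ ≈ 45.00°
pole (1 + j1·0.0005) = 1 + j0.0005 → |·| ≈ 1, ∠ ≈ 0.03°
|L| = 0.025 · 1 / (1.4142 · 1) ≈ 0.017678
Gain = 20 log₁₀(0.017678) ≈ -35.05 dB
∠L = (0°) − (45.00° + 0.03°) = -45.03°

At ω = 31 rad/s:
pole (1 + j31·1) = 1 + j31 → |·| ≈ 31.016, ∠ ≈ 88.15°
pole (1 + j31·0.0005) = 1 + j0.0155 → |·| ≈ 1.0001, ∠ ≈ 0.89°
|L| = 0.025 · 1 / (31.016 · 1.0001) ≈ 0.00080595
Gain = 20 log₁₀(0.00080595) ≈ -61.87 dB
∠L = (0°) − (88.15° + 0.89°) = -89.04°

ω = 1: -35.1 dB, -45.0°; ω = 31: -61.9 dB, -89.0°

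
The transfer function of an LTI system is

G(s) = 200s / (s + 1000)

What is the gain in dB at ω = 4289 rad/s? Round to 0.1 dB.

At s = jω = j4289:
zero at origin: s = j4289 → |·| = 4289, ∠ = 90.00°
pole (s+1000): 1000 + j4289 → |·| = √(1000²+4289²) = √19395521 ≈ 4404, ∠ = arctan(4289/1000) ≈ 76.88°
|G| = 200 · 4289 / 4404 ≈ 194.78
Gain = 20 log₁₀(194.78) ≈ 45.79 dB

45.8 dB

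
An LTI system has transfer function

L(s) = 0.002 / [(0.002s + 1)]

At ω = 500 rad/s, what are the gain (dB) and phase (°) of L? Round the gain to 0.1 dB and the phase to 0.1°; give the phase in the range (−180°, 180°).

-57.0 dB, -45.0°

At ω = 500 rad/s:
pole (1 + j500·0.002) = 1 + j1 → |·| ≈ 1.4142, ∠ ≈ 45.00°
|L| = 0.002 · 1 / (1.4142) ≈ 0.0014142
Gain = 20 log₁₀(0.0014142) ≈ -56.99 dB
∠L = (0°) − (45.00°) = -45.00°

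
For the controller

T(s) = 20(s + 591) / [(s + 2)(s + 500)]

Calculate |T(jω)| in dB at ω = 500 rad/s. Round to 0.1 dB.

-27.2 dB

At s = jω = j500:
zero (s+591): 591 + j500 → |·| = √(591²+500²) = √599281 ≈ 774.13, ∠ = arctan(500/591) ≈ 40.23°
pole (s+2): 2 + j500 → |·| = √(2²+500²) = √250004 ≈ 500, ∠ = arctan(500/2) ≈ 89.77°
pole (s+500): 500 + j500 → |·| = √(500²+500²) = √500000 ≈ 707.11, ∠ = arctan(500/500) ≈ 45.00°
|T| = 20 · 774.13 / 3.5356e+05 ≈ 0.043791
Gain = 20 log₁₀(0.043791) ≈ -27.17 dB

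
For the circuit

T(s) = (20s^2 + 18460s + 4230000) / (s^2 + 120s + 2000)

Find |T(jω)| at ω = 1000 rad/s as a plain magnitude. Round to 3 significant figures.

24.2

Substitute s = j1000:
Numerator: 20(j1000)^2 + 18460(j1000) + 4230000 = -15770000 + j18460000
Denominator: (j1000)^2 + 120(j1000) + 2000 = -998000 + j120000
|N| = √(15770000² + 18460000²) ≈ 2.4279e+07, ∠N ≈ 130.51°
|D| = √(998000² + 120000²) ≈ 1.0052e+06, ∠D ≈ 173.14°
|T| = 2.4279e+07 / 1.0052e+06 ≈ 24.153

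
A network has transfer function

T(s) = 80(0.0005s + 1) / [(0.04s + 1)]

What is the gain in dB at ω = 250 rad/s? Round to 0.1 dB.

18.1 dB

At ω = 250 rad/s:
zero (1 + j250·0.0005) = 1 + j0.125 → |·| ≈ 1.0078, ∠ ≈ 7.13°
pole (1 + j250·0.04) = 1 + j10 → |·| ≈ 10.05, ∠ ≈ 84.29°
|T| = 80 · 1.0078 / (10.05) ≈ 8.0223
Gain = 20 log₁₀(8.0223) ≈ 18.09 dB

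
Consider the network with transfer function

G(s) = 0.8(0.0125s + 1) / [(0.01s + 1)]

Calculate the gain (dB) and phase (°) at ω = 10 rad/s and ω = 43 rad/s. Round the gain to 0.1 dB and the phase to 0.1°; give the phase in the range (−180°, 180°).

At ω = 10 rad/s:
zero (1 + j10·0.0125) = 1 + j0.125 → |·| ≈ 1.0078, ∠ ≈ 7.13°
pole (1 + j10·0.01) = 1 + j0.1 → |·| ≈ 1.005, ∠ ≈ 5.71°
|G| = 0.8 · 1.0078 / (1.005) ≈ 0.80223
Gain = 20 log₁₀(0.80223) ≈ -1.91 dB
∠G = (7.13°) − (5.71°) = 1.42°

At ω = 43 rad/s:
zero (1 + j43·0.0125) = 1 + j0.5375 → |·| ≈ 1.1353, ∠ ≈ 28.26°
pole (1 + j43·0.01) = 1 + j0.43 → |·| ≈ 1.0885, ∠ ≈ 23.27°
|G| = 0.8 · 1.1353 / (1.0885) ≈ 0.8344
Gain = 20 log₁₀(0.8344) ≈ -1.57 dB
∠G = (28.26°) − (23.27°) = 4.99°

ω = 10: -1.9 dB, 1.4°; ω = 43: -1.6 dB, 5.0°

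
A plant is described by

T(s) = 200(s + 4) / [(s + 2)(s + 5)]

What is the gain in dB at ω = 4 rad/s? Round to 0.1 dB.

31.9 dB

At s = jω = j4:
zero (s+4): 4 + j4 → |·| = √(4²+4²) = √32 ≈ 5.6569, ∠ = arctan(4/4) ≈ 45.00°
pole (s+2): 2 + j4 → |·| = √(2²+4²) = √20 ≈ 4.4721, ∠ = arctan(4/2) ≈ 63.43°
pole (s+5): 5 + j4 → |·| = √(5²+4²) = √41 ≈ 6.4031, ∠ = arctan(4/5) ≈ 38.66°
|T| = 200 · 5.6569 / 28.635 ≈ 39.51
Gain = 20 log₁₀(39.51) ≈ 31.93 dB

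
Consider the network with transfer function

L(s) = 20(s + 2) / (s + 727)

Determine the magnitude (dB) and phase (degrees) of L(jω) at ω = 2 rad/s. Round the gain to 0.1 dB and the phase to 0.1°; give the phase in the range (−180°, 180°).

-22.2 dB, 44.8°

At s = jω = j2:
zero (s+2): 2 + j2 → |·| = √(2²+2²) = √8 ≈ 2.8284, ∠ = arctan(2/2) ≈ 45.00°
pole (s+727): 727 + j2 → |·| = √(727²+2²) = √528533 ≈ 727, ∠ = arctan(2/727) ≈ 0.16°
|L| = 20 · 2.8284 / 727 ≈ 0.07781
Gain = 20 log₁₀(0.07781) ≈ -22.18 dB
∠L = 45.00° − 0.16° = 44.84°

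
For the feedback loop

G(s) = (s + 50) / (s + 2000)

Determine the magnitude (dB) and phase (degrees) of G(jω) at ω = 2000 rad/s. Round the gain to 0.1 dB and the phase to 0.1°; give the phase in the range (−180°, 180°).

-3.0 dB, 43.6°

Substitute s = j2000:
Numerator: (j2000) + 50 = 50 + j2000
Denominator: (j2000) + 2000 = 2000 + j2000
|N| = √(50² + 2000²) ≈ 2000.6, ∠N ≈ 88.57°
|D| = √(2000² + 2000²) ≈ 2828.4, ∠D ≈ 45.00°
|G| = 2000.6 / 2828.4 ≈ 0.70733
Gain = 20 log₁₀(0.70733) ≈ -3.01 dB
∠G = 88.57° − 45.00° = 43.57°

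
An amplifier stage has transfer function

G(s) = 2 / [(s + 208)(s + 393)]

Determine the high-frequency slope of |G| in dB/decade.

Each pole contributes −20 dB/decade at high frequency; each zero contributes +20 dB/decade.
Net: 0 zero(s) − 2 pole(s) → -40 dB/decade.

-40 dB/decade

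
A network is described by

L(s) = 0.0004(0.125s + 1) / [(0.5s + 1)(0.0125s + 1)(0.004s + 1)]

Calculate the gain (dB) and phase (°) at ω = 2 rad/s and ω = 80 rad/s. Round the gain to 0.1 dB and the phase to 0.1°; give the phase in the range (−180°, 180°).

At ω = 2 rad/s:
zero (1 + j2·0.125) = 1 + j0.25 → |·| ≈ 1.0308, ∠ ≈ 14.04°
pole (1 + j2·0.5) = 1 + j1 → |·| ≈ 1.4142, ∠ ≈ 45.00°
pole (1 + j2·0.0125) = 1 + j0.025 → |·| ≈ 1.0003, ∠ ≈ 1.43°
pole (1 + j2·0.004) = 1 + j0.008 → |·| ≈ 1, ∠ ≈ 0.46°
|L| = 0.0004 · 1.0308 / (1.4142 · 1.0003 · 1) ≈ 0.00029147
Gain = 20 log₁₀(0.00029147) ≈ -70.71 dB
∠L = (14.04°) − (45.00° + 1.43° + 0.46°) = -32.85°

At ω = 80 rad/s:
zero (1 + j80·0.125) = 1 + j10 → |·| ≈ 10.05, ∠ ≈ 84.29°
pole (1 + j80·0.5) = 1 + j40 → |·| ≈ 40.012, ∠ ≈ 88.57°
pole (1 + j80·0.0125) = 1 + j1 → |·| ≈ 1.4142, ∠ ≈ 45.00°
pole (1 + j80·0.004) = 1 + j0.32 → |·| ≈ 1.05, ∠ ≈ 17.74°
|L| = 0.0004 · 10.05 / (40.012 · 1.4142 · 1.05) ≈ 6.7661e-05
Gain = 20 log₁₀(6.7661e-05) ≈ -83.39 dB
∠L = (84.29°) − (88.57° + 45.00° + 17.74°) = -67.02°

ω = 2: -70.7 dB, -32.9°; ω = 80: -83.4 dB, -67.0°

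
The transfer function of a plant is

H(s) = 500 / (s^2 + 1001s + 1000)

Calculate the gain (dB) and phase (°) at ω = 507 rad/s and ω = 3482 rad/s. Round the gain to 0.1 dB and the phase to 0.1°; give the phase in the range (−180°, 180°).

Substitute s = j507:
Numerator: 500 = 500 + j0
Denominator: (j507)^2 + 1001(j507) + 1000 = -256049 + j507507
|N| = √(500² + 0²) ≈ 500, ∠N ≈ 0.00°
|D| = √(256049² + 507507²) ≈ 5.6844e+05, ∠D ≈ 116.77°
|H| = 500 / 5.6844e+05 ≈ 0.0008796
Gain = 20 log₁₀(0.0008796) ≈ -61.11 dB
∠H = 0.00° − 116.77° = -116.77°

Substitute s = j3482:
Numerator: 500 = 500 + j0
Denominator: (j3482)^2 + 1001(j3482) + 1000 = -12123324 + j3485482
|N| = √(500² + 0²) ≈ 500, ∠N ≈ 0.00°
|D| = √(12123324² + 3485482²) ≈ 1.2614e+07, ∠D ≈ 163.96°
|H| = 500 / 1.2614e+07 ≈ 3.9638e-05
Gain = 20 log₁₀(3.9638e-05) ≈ -88.04 dB
∠H = 0.00° − 163.96° = -163.96°

ω = 507: -61.1 dB, -116.8°; ω = 3482: -88.0 dB, -164.0°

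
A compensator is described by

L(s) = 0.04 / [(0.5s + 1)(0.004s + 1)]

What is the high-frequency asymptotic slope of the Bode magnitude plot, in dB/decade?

-40 dB/decade

Each pole contributes −20 dB/decade at high frequency; each zero contributes +20 dB/decade.
Net: 0 zero(s) − 2 pole(s) → -40 dB/decade.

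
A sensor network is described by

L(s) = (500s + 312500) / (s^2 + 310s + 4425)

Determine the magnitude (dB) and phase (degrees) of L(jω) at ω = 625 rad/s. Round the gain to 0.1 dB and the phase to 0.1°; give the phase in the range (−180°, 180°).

0.2 dB, -108.4°

Substitute s = j625:
Numerator: 500(j625) + 312500 = 312500 + j312500
Denominator: (j625)^2 + 310(j625) + 4425 = -386200 + j193750
|N| = √(312500² + 312500²) ≈ 4.4194e+05, ∠N ≈ 45.00°
|D| = √(386200² + 193750²) ≈ 4.3208e+05, ∠D ≈ 153.36°
|L| = 4.4194e+05 / 4.3208e+05 ≈ 1.0228
Gain = 20 log₁₀(1.0228) ≈ 0.20 dB
∠L = 45.00° − 153.36° = -108.36°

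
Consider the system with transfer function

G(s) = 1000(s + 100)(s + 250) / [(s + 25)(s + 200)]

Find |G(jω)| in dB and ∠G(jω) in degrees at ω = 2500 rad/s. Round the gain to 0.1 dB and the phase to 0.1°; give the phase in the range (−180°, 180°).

60.0 dB, -2.9°

At s = jω = j2500:
zero (s+100): 100 + j2500 → |·| = √(100²+2500²) = √6260000 ≈ 2502, ∠ = arctan(2500/100) ≈ 87.71°
zero (s+250): 250 + j2500 → |·| = √(250²+2500²) = √6312500 ≈ 2512.5, ∠ = arctan(2500/250) ≈ 84.29°
pole (s+25): 25 + j2500 → |·| = √(25²+2500²) = √6250625 ≈ 2500.1, ∠ = arctan(2500/25) ≈ 89.43°
pole (s+200): 200 + j2500 → |·| = √(200²+2500²) = √6290000 ≈ 2508, ∠ = arctan(2500/200) ≈ 85.43°
|G| = 1000 · 6.2863e+06 / 6.2703e+06 ≈ 1002.6
Gain = 20 log₁₀(1002.6) ≈ 60.02 dB
∠G = 172.00° − 174.86° = -2.86°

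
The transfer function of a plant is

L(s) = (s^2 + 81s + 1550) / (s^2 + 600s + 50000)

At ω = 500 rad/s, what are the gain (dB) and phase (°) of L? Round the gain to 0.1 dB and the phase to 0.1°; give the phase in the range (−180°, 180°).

Substitute s = j500:
Numerator: (j500)^2 + 81(j500) + 1550 = -248450 + j40500
Denominator: (j500)^2 + 600(j500) + 50000 = -200000 + j300000
|N| = √(248450² + 40500²) ≈ 2.5173e+05, ∠N ≈ 170.74°
|D| = √(200000² + 300000²) ≈ 3.6056e+05, ∠D ≈ 123.69°
|L| = 2.5173e+05 / 3.6056e+05 ≈ 0.69816
Gain = 20 log₁₀(0.69816) ≈ -3.12 dB
∠L = 170.74° − 123.69° = 47.05°

-3.1 dB, 47.1°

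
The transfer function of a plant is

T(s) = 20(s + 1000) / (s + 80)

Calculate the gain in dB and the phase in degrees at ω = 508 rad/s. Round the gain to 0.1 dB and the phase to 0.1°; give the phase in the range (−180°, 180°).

32.8 dB, -54.1°

At s = jω = j508:
zero (s+1000): 1000 + j508 → |·| = √(1000²+508²) = √1258064 ≈ 1121.6, ∠ = arctan(508/1000) ≈ 26.93°
pole (s+80): 80 + j508 → |·| = √(80²+508²) = √264464 ≈ 514.26, ∠ = arctan(508/80) ≈ 81.05°
|T| = 20 · 1121.6 / 514.26 ≈ 43.62
Gain = 20 log₁₀(43.62) ≈ 32.79 dB
∠T = 26.93° − 81.05° = -54.12°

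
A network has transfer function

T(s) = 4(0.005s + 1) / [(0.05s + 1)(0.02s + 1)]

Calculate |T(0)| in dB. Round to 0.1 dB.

12.0 dB

T(0) = 4 · 1 / 1 = 4
20 log₁₀(4) ≈ 12.04 dB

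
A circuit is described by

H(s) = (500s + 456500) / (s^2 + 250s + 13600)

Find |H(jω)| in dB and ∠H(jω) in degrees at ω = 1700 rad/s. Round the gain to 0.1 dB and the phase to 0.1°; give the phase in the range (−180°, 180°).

Substitute s = j1700:
Numerator: 500(j1700) + 456500 = 456500 + j850000
Denominator: (j1700)^2 + 250(j1700) + 13600 = -2876400 + j425000
|N| = √(456500² + 850000²) ≈ 9.6483e+05, ∠N ≈ 61.76°
|D| = √(2876400² + 425000²) ≈ 2.9076e+06, ∠D ≈ 171.60°
|H| = 9.6483e+05 / 2.9076e+06 ≈ 0.33183
Gain = 20 log₁₀(0.33183) ≈ -9.58 dB
∠H = 61.76° − 171.60° = -109.84°

-9.6 dB, -109.8°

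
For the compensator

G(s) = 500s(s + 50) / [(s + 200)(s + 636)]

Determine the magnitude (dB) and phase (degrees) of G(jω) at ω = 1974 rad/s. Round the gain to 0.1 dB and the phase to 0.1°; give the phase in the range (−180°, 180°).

At s = jω = j1974:
zero (s+50): 50 + j1974 → |·| = √(50²+1974²) = √3899176 ≈ 1974.6, ∠ = arctan(1974/50) ≈ 88.55°
zero at origin: s = j1974 → |·| = 1974, ∠ = 90.00°
pole (s+200): 200 + j1974 → |·| = √(200²+1974²) = √3936676 ≈ 1984.1, ∠ = arctan(1974/200) ≈ 84.21°
pole (s+636): 636 + j1974 → |·| = √(636²+1974²) = √4301172 ≈ 2073.9, ∠ = arctan(1974/636) ≈ 72.14°
|G| = 500 · 3.8979e+06 / 4.1148e+06 ≈ 473.64
Gain = 20 log₁₀(473.64) ≈ 53.51 dB
∠G = 178.55° − 156.35° = 22.20°

53.5 dB, 22.2°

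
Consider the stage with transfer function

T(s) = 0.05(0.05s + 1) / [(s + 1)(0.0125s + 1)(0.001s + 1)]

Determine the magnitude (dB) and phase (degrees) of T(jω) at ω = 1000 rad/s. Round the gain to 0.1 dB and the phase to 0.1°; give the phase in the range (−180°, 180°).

-77.0 dB, -131.5°

At ω = 1000 rad/s:
zero (1 + j1000·0.05) = 1 + j50 → |·| ≈ 50.01, ∠ ≈ 88.85°
pole (1 + j1000·1) = 1 + j1000 → |·| ≈ 1000, ∠ ≈ 89.94°
pole (1 + j1000·0.0125) = 1 + j12.5 → |·| ≈ 12.54, ∠ ≈ 85.43°
pole (1 + j1000·0.001) = 1 + j1 → |·| ≈ 1.4142, ∠ ≈ 45.00°
|T| = 0.05 · 50.01 / (1000 · 12.54 · 1.4142) ≈ 0.000141
Gain = 20 log₁₀(0.000141) ≈ -77.02 dB
∠T = (88.85°) − (89.94° + 85.43° + 45.00°) = -131.52°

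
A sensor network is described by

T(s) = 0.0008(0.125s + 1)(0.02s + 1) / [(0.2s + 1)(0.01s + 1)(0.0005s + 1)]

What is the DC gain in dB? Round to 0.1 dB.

T(0) = 0.0008 · 1 / 1 = 0.0008
20 log₁₀(0.0008) ≈ -61.94 dB

-61.9 dB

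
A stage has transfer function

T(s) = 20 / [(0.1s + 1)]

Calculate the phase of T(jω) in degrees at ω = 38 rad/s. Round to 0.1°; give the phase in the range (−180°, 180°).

-75.3°

At ω = 38 rad/s:
pole (1 + j38·0.1) = 1 + j3.8 → |·| ≈ 3.9294, ∠ ≈ 75.26°
∠T = (0°) − (75.26°) = -75.26°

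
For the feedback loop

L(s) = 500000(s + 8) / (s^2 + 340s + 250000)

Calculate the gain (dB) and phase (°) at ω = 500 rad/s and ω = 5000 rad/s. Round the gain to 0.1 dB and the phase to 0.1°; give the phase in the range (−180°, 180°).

ω = 500: 63.4 dB, -0.9°; ω = 5000: 40.1 dB, -86.2°

At s = jω = j500:
zero (s+8): 8 + j500 → |·| = √(8²+500²) = √250064 ≈ 500.06, ∠ = arctan(500/8) ≈ 89.08°
quadratic: (j500)² + 340·j500 + 250000 = 0 + j170000 → |·| ≈ 1.7e+05, ∠ ≈ 90.00°
|L| = 500000 · 500.06 / 1.7e+05 ≈ 1470.8
Gain = 20 log₁₀(1470.8) ≈ 63.35 dB
∠L = 89.08° − 90.00° = -0.92°

At s = jω = j5000:
zero (s+8): 8 + j5000 → |·| = √(8²+5000²) = √25000064 ≈ 5000, ∠ = arctan(5000/8) ≈ 89.91°
quadratic: (j5000)² + 340·j5000 + 250000 = -24750000 + j1700000 → |·| ≈ 2.4808e+07, ∠ ≈ 176.07°
|L| = 500000 · 5000 / 2.4808e+07 ≈ 100.77
Gain = 20 log₁₀(100.77) ≈ 40.07 dB
∠L = 89.91° − 176.07° = -86.16°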